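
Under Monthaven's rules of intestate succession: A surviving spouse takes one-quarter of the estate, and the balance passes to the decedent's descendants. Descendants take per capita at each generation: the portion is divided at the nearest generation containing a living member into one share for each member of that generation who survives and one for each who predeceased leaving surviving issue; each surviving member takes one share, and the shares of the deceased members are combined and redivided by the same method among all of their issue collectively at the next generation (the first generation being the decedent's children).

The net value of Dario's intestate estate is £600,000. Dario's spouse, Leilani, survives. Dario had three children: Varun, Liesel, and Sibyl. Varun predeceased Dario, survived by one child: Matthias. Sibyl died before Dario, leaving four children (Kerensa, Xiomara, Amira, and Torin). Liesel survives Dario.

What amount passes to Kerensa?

Kerensa receives £60,000.

Leilani takes one-quarter of £600,000 = £150,000. The remaining £450,000 passes to the descendants.
The descendants' portion (£450,000) is divided at the children's generation into 3 shares of £150,000. Liesel takes £150,000. The 2 shares of the deceased (Varun and Sibyl) are combined into a pool of £300,000.
That pool (£300,000) is divided at the grandchildren's generation equally among Matthias, Kerensa, Xiomara, Amira, and Torin: £60,000 each.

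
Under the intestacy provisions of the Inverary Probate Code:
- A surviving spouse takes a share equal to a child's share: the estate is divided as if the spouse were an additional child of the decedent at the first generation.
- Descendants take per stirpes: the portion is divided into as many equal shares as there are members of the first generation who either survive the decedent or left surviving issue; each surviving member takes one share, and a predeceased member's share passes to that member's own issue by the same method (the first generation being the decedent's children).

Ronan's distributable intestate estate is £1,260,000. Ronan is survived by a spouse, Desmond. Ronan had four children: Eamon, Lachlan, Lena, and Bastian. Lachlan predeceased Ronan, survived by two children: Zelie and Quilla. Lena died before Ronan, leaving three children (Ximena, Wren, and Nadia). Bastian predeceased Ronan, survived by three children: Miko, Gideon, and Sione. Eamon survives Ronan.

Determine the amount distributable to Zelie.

Zelie receives £126,000.

The spouse counts as an additional share at the children's level, so there are 5 primary shares of £252,000. Desmond takes one such share (£252,000).
The children's combined portion (£1,008,000) is divided into 4 shares of £252,000: Eamon takes £252,000; Lachlan's £252,000 share passes to Lachlan's issue; Lena's £252,000 share passes to Lena's issue; Bastian's £252,000 share passes to Bastian's issue.
Lachlan's share (£252,000) is divided into 2 shares of £126,000: Zelie and Quilla each take £126,000.
Lena's share (£252,000) is divided into 3 shares of £84,000: Ximena, Wren, and Nadia each take £84,000.
Bastian's share (£252,000) is divided into 3 shares of £84,000: Miko, Gideon, and Sione each take £84,000.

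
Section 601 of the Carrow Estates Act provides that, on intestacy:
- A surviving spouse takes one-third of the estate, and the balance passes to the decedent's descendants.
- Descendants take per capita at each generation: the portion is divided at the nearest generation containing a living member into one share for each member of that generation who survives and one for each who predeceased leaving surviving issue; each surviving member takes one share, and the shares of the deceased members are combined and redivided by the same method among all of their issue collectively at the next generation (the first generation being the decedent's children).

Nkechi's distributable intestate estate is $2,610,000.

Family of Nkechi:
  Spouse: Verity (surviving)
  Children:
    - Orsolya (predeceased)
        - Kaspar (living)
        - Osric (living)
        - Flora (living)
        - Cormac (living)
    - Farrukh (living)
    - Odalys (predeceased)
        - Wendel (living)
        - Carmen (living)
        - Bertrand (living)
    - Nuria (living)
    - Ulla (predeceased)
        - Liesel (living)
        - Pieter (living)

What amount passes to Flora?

Verity takes one-third of $2,610,000 = $870,000. The remaining $1,740,000 passes to the descendants.
The descendants' portion ($1,740,000) is divided at the children's generation into 5 shares of $348,000. Farrukh and Nuria each take $348,000. The 3 shares of the deceased (Orsolya, Odalys, and Ulla) are combined into a pool of $1,044,000.
That pool ($1,044,000) is divided at the grandchildren's generation equally among Kaspar, Osric, Flora, Cormac, Wendel, Carmen, Bertrand, Liesel, and Pieter: $116,000 each.

Flora receives $116,000.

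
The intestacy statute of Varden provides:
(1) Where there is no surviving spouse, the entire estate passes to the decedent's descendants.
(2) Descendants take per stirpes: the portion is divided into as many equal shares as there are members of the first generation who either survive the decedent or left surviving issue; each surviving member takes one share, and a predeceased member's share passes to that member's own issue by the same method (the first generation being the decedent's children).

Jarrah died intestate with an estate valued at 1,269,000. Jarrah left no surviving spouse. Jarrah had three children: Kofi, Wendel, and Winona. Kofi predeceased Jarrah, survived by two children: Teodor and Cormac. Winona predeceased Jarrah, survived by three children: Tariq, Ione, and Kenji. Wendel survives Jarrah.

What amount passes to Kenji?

The entire 1,269,000 passes to the descendants.
That amount (1,269,000) is divided into 3 shares of 423,000: Wendel takes 423,000; Kofi's 423,000 share passes to Kofi's issue; Winona's 423,000 share passes to Winona's issue.
Kofi's share (423,000) is divided into 2 shares of 211,500: Teodor and Cormac each take 211,500.
Winona's share (423,000) is divided into 3 shares of 141,000: Tariq, Ione, and Kenji each take 141,000.

Kenji receives 141,000.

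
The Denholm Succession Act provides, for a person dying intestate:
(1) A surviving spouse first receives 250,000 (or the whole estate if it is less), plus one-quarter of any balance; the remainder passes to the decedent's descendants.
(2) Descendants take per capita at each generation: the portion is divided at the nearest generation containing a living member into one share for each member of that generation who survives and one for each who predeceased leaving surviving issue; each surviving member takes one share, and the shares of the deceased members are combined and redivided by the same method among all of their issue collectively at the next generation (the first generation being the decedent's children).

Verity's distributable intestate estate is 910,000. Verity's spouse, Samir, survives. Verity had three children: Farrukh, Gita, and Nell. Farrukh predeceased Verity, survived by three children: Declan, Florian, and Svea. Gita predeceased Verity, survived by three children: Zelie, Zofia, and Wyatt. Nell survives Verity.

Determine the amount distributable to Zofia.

Zofia receives 55,000.

Samir first takes 250,000, leaving a balance of 660,000. Samir then takes one-quarter of the balance (165,000), for a total of 415,000. The remaining 495,000 passes to the descendants.
The descendants' portion (495,000) is divided at the children's generation into 3 shares of 165,000. Nell takes 165,000. The 2 shares of the deceased (Farrukh and Gita) are combined into a pool of 330,000.
That pool (330,000) is divided at the grandchildren's generation equally among Declan, Florian, Svea, Zelie, Zofia, and Wyatt: 55,000 each.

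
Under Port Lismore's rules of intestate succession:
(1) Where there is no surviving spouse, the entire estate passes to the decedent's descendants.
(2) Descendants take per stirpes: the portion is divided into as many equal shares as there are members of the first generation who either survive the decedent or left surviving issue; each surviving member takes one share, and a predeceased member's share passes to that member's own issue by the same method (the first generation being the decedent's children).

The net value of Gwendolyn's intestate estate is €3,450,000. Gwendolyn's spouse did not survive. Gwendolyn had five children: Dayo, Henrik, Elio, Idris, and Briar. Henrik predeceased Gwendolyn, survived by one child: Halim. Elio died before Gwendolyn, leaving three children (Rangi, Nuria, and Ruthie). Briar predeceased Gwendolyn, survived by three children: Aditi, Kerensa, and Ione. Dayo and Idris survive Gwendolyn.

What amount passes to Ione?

Ione receives €230,000.

The entire €3,450,000 passes to the descendants.
That amount (€3,450,000) is divided into 5 shares of €690,000: Dayo and Idris each take €690,000; Henrik's €690,000 share passes to Henrik's issue; Elio's €690,000 share passes to Elio's issue; Briar's €690,000 share passes to Briar's issue.
Henrik's share (€690,000) passes entirely to Halim.
Elio's share (€690,000) is divided into 3 shares of €230,000: Rangi, Nuria, and Ruthie each take €230,000.
Briar's share (€690,000) is divided into 3 shares of €230,000: Aditi, Kerensa, and Ione each take €230,000.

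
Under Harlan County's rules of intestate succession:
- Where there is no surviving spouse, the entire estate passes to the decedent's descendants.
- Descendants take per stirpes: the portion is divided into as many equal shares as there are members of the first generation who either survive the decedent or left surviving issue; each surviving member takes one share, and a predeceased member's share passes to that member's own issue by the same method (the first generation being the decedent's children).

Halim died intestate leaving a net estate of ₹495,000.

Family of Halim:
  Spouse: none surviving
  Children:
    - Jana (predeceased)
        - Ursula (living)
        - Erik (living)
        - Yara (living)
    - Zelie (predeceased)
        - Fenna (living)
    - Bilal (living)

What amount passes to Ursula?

The entire ₹495,000 passes to the descendants.
That amount (₹495,000) is divided into 3 shares of ₹165,000: Bilal takes ₹165,000; Jana's ₹165,000 share passes to Jana's issue; Zelie's ₹165,000 share passes to Zelie's issue.
Jana's share (₹165,000) is divided into 3 shares of ₹55,000: Ursula, Erik, and Yara each take ₹55,000.
Zelie's share (₹165,000) passes entirely to Fenna.

Ursula receives ₹55,000.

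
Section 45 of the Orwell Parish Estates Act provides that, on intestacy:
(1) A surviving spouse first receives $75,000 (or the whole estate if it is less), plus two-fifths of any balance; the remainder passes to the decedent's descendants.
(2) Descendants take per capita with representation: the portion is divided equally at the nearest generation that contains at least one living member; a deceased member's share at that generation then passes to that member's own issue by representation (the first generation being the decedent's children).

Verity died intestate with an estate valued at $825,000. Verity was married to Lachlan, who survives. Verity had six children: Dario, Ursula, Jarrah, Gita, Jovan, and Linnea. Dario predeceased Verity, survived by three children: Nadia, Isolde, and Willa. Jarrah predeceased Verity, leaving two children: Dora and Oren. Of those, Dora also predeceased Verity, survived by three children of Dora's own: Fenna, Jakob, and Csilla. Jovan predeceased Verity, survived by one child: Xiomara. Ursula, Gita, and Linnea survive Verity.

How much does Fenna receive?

Lachlan first takes $75,000, leaving a balance of $750,000. Lachlan then takes two-fifths of the balance ($300,000), for a total of $375,000. The remaining $450,000 passes to the descendants.
The descendants' portion ($450,000) is divided into 6 shares of $75,000: Ursula, Gita, and Linnea each take $75,000; Dario's $75,000 share passes to Dario's issue; Jarrah's $75,000 share passes to Jarrah's issue; Jovan's $75,000 share passes to Jovan's issue.
Dario's share ($75,000) is divided into 3 shares of $25,000: Nadia, Isolde, and Willa each take $25,000.
Jarrah's share ($75,000) is divided into 2 shares of $37,500: Oren takes $37,500; Dora's $37,500 share passes to Dora's issue.
Dora's share ($37,500) is divided into 3 shares of $12,500: Fenna, Jakob, and Csilla each take $12,500.
Jovan's share ($75,000) passes entirely to Xiomara.

Fenna receives $12,500.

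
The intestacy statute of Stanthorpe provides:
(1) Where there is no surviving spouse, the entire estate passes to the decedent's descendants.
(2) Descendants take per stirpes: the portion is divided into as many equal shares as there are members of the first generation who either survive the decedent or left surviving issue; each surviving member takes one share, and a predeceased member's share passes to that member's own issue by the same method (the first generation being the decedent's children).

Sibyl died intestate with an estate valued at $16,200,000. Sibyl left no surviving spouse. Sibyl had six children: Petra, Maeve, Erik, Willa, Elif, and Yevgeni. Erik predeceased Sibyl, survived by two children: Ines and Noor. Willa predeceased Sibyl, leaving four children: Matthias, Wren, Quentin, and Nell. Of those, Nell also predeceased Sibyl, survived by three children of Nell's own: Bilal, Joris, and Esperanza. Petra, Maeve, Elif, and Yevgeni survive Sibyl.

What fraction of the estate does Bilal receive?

The entire $16,200,000 passes to the descendants.
That amount ($16,200,000) is divided into 6 shares of $2,700,000: Petra, Maeve, Elif, and Yevgeni each take $2,700,000; Erik's $2,700,000 share passes to Erik's issue; Willa's $2,700,000 share passes to Willa's issue.
Erik's share ($2,700,000) is divided into 2 shares of $1,350,000: Ines and Noor each take $1,350,000.
Willa's share ($2,700,000) is divided into 4 shares of $675,000: Matthias, Wren, and Quentin each take $675,000; Nell's $675,000 share passes to Nell's issue.
Nell's share ($675,000) is divided into 3 shares of $225,000: Bilal, Joris, and Esperanza each take $225,000.

Bilal receives 1/72 of the estate.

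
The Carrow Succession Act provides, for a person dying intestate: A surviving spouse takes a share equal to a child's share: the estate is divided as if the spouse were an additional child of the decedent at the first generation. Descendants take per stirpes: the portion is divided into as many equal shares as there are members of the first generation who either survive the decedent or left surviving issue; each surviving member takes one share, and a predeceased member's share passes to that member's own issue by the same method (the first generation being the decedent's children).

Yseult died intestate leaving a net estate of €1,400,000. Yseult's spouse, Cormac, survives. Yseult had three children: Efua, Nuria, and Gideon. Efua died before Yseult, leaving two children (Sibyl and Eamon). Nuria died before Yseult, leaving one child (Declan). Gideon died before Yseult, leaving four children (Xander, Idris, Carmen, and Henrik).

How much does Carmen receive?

The spouse counts as an additional share at the children's level, so there are 4 primary shares of €350,000. Cormac takes one such share (€350,000).
The children's combined portion (€1,050,000) is divided into 3 shares of €350,000: Efua's €350,000 share passes to Efua's issue; Nuria's €350,000 share passes to Nuria's issue; Gideon's €350,000 share passes to Gideon's issue.
Efua's share (€350,000) is divided into 2 shares of €175,000: Sibyl and Eamon each take €175,000.
Nuria's share (€350,000) passes entirely to Declan.
Gideon's share (€350,000) is divided into 4 shares of €87,500: Xander, Idris, Carmen, and Henrik each take €87,500.

Carmen receives €87,500.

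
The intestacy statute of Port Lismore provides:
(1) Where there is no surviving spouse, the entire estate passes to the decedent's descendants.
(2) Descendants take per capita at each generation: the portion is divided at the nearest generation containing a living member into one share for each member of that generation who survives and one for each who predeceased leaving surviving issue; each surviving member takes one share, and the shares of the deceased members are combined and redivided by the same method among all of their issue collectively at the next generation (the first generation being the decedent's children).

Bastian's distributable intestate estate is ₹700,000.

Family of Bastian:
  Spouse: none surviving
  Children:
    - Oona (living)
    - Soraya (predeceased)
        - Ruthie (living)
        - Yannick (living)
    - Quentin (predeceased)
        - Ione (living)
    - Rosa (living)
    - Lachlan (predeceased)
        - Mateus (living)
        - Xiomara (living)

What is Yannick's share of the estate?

Yannick receives ₹84,000.

The entire ₹700,000 passes to the descendants.
That amount (₹700,000) is divided at the children's generation into 5 shares of ₹140,000. Oona and Rosa each take ₹140,000. The 3 shares of the deceased (Soraya, Quentin, and Lachlan) are combined into a pool of ₹420,000.
That pool (₹420,000) is divided at the grandchildren's generation equally among Ruthie, Yannick, Ione, Mateus, and Xiomara: ₹84,000 each.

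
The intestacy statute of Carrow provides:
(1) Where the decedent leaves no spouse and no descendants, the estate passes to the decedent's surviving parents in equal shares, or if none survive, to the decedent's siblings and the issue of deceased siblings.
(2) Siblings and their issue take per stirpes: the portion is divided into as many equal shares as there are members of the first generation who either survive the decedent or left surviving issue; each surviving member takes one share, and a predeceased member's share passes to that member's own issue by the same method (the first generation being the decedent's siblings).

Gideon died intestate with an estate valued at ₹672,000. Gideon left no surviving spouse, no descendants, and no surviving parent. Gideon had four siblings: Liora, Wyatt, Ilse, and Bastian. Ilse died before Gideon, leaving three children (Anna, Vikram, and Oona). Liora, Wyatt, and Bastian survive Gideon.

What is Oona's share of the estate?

The entire ₹672,000 passes to the siblings and their issue.
That amount (₹672,000) is divided into 4 shares of ₹168,000: Liora, Wyatt, and Bastian each take ₹168,000; Ilse's ₹168,000 share passes to Ilse's issue.
Ilse's share (₹168,000) is divided into 3 shares of ₹56,000: Anna, Vikram, and Oona each take ₹56,000.

Oona receives ₹56,000.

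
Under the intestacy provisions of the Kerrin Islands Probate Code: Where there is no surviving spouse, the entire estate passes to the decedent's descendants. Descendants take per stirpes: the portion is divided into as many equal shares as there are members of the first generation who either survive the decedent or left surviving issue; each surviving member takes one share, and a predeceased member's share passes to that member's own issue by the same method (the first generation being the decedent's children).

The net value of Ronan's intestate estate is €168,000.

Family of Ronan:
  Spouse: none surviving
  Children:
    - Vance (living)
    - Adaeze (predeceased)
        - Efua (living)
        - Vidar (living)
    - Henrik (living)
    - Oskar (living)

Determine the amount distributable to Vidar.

Vidar receives €21,000.

The entire €168,000 passes to the descendants.
That amount (€168,000) is divided into 4 shares of €42,000: Vance, Henrik, and Oskar each take €42,000; Adaeze's €42,000 share passes to Adaeze's issue.
Adaeze's share (€42,000) is divided into 2 shares of €21,000: Efua and Vidar each take €21,000.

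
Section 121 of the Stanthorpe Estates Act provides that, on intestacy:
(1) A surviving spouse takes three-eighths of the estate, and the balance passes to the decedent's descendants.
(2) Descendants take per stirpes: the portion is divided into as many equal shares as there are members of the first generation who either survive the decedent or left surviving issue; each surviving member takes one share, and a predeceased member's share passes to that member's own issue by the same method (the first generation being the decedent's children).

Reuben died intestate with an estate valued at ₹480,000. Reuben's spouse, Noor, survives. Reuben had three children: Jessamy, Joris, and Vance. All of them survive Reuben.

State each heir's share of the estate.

Noor takes three-eighths of ₹480,000 = ₹180,000. The remaining ₹300,000 passes to the descendants.
The descendants' portion (₹300,000) is divided into 3 shares of ₹100,000: Jessamy, Joris, and Vance each take ₹100,000.

Noor: ₹180,000; Jessamy: ₹100,000; Joris: ₹100,000; Vance: ₹100,000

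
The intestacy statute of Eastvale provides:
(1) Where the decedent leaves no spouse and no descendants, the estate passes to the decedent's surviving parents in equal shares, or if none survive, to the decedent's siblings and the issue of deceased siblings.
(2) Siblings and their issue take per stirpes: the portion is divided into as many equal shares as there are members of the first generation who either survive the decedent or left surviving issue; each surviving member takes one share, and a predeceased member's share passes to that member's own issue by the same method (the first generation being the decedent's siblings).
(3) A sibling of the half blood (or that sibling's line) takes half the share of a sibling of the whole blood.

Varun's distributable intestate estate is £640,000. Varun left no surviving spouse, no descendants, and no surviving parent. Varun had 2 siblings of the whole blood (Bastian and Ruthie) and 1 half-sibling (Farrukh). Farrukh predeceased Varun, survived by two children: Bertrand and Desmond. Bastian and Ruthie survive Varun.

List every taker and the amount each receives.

The entire £640,000 passes to the siblings and their issue.
Counting each half-blood sibling's line as half a unit, there are 5/2 units in £640,000, so one unit is £256,000. Whole-blood lines (Bastian and Ruthie) take £256,000 each; half-blood lines (Farrukh) take £128,000 each.
Farrukh's share (£128,000) is divided into 2 shares of £64,000: Bertrand and Desmond each take £64,000.

Bastian: £256,000; Bertrand: £64,000; Desmond: £64,000; Ruthie: £256,000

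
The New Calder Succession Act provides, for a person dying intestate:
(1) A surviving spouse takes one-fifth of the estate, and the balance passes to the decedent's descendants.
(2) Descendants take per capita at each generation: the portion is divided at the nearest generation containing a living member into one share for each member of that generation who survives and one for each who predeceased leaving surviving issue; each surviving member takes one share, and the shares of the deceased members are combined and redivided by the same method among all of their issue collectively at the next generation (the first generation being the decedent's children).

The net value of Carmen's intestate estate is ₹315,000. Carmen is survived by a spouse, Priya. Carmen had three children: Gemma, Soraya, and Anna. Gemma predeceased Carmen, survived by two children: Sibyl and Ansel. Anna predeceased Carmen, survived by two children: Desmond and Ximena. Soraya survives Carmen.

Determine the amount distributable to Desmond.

Priya takes one-fifth of ₹315,000 = ₹63,000. The remaining ₹252,000 passes to the descendants.
The descendants' portion (₹252,000) is divided at the children's generation into 3 shares of ₹84,000. Soraya takes ₹84,000. The 2 shares of the deceased (Gemma and Anna) are combined into a pool of ₹168,000.
That pool (₹168,000) is divided at the grandchildren's generation equally among Sibyl, Ansel, Desmond, and Ximena: ₹42,000 each.

Desmond receives ₹42,000.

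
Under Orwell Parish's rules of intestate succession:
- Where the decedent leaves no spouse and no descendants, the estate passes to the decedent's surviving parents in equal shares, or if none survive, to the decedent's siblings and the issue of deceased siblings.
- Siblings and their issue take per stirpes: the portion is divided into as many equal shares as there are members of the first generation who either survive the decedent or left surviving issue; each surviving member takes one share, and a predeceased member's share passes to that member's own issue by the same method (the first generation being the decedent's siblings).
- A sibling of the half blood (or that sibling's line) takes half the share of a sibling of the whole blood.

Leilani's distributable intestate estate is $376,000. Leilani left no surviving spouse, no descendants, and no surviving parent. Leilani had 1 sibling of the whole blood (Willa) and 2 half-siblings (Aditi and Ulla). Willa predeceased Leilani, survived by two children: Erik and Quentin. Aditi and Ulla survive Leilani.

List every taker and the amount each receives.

The entire $376,000 passes to the siblings and their issue.
Counting each half-blood sibling's line as half a unit, there are 2 units in $376,000, so one unit is $188,000. Whole-blood lines (Willa) take $188,000 each; half-blood lines (Aditi and Ulla) take $94,000 each.
Willa's share ($188,000) is divided into 2 shares of $94,000: Erik and Quentin each take $94,000.

Aditi: $94,000; Ulla: $94,000; Erik: $94,000; Quentin: $94,000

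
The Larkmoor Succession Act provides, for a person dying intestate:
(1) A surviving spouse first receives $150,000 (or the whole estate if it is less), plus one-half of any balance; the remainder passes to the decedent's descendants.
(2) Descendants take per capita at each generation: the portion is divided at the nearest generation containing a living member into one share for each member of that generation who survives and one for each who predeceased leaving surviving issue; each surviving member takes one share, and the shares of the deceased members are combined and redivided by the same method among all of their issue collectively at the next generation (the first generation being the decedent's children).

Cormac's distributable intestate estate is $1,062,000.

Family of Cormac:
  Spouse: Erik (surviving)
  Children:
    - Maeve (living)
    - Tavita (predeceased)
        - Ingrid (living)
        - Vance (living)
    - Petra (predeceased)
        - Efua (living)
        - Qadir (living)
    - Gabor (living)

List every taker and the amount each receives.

Erik first takes $150,000, leaving a balance of $912,000. Erik then takes one-half of the balance ($456,000), for a total of $606,000. The remaining $456,000 passes to the descendants.
The descendants' portion ($456,000) is divided at the children's generation into 4 shares of $114,000. Maeve and Gabor each take $114,000. The 2 shares of the deceased (Tavita and Petra) are combined into a pool of $228,000.
That pool ($228,000) is divided at the grandchildren's generation equally among Ingrid, Vance, Efua, and Qadir: $57,000 each.

Erik: $606,000; Maeve: $114,000; Ingrid: $57,000; Vance: $57,000; Efua: $57,000; Qadir: $57,000; Gabor: $114,000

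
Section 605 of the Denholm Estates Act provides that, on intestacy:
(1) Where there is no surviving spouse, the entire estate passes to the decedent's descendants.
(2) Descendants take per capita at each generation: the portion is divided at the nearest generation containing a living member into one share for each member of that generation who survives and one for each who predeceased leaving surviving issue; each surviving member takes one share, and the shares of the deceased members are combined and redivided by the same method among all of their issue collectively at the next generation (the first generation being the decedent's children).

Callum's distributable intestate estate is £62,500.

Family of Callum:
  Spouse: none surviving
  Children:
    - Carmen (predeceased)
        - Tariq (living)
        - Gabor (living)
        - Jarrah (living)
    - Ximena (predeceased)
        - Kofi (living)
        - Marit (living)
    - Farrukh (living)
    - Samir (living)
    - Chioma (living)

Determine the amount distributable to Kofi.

The entire £62,500 passes to the descendants.
That amount (£62,500) is divided at the children's generation into 5 shares of £12,500. Farrukh, Samir, and Chioma each take £12,500. The 2 shares of the deceased (Carmen and Ximena) are combined into a pool of £25,000.
That pool (£25,000) is divided at the grandchildren's generation equally among Tariq, Gabor, Jarrah, Kofi, and Marit: £5,000 each.

Kofi receives £5,000.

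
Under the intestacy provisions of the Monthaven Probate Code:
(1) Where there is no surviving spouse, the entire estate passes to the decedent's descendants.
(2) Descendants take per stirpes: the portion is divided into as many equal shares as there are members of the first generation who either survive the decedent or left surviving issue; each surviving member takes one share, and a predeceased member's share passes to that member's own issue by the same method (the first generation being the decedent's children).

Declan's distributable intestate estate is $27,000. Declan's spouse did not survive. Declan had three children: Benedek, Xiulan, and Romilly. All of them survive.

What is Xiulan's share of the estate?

Xiulan receives $9,000.

The entire $27,000 passes to the descendants.
That amount ($27,000) is divided into 3 shares of $9,000: Benedek, Xiulan, and Romilly each take $9,000.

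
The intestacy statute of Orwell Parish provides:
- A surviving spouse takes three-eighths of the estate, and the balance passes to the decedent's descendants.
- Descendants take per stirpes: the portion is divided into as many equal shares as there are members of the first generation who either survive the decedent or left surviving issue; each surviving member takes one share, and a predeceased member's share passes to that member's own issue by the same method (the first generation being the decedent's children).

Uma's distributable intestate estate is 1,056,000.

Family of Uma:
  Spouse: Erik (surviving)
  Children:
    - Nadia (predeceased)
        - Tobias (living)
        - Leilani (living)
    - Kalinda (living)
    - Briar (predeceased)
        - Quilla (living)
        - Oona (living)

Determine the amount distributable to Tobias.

Tobias receives 110,000.

Erik takes three-eighths of 1,056,000 = 396,000. The remaining 660,000 passes to the descendants.
The descendants' portion (660,000) is divided into 3 shares of 220,000: Kalinda takes 220,000; Nadia's 220,000 share passes to Nadia's issue; Briar's 220,000 share passes to Briar's issue.
Nadia's share (220,000) is divided into 2 shares of 110,000: Tobias and Leilani each take 110,000.
Briar's share (220,000) is divided into 2 shares of 110,000: Quilla and Oona each take 110,000.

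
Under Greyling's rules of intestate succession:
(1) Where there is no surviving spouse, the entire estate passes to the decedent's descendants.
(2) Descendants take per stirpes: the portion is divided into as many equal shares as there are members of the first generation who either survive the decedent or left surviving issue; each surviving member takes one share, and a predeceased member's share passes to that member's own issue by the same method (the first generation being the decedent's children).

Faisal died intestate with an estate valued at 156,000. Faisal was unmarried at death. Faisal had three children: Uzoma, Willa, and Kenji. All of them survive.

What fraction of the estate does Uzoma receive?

The entire 156,000 passes to the descendants.
That amount (156,000) is divided into 3 shares of 52,000: Uzoma, Willa, and Kenji each take 52,000.

Uzoma receives 1/3 of the estate.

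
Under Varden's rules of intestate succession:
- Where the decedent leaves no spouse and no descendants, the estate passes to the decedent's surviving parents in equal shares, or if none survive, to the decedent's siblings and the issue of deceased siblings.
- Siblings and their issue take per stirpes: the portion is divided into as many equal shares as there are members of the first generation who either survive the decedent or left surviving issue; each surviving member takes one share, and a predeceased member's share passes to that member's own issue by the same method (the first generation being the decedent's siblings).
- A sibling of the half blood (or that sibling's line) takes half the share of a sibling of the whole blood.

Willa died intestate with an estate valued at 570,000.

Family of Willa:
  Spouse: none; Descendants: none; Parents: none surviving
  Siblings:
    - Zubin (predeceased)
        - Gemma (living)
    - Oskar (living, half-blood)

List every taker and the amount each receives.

Gemma: 380,000; Oskar: 190,000

The entire 570,000 passes to the siblings and their issue.
Counting each half-blood sibling's line as half a unit, there are 3/2 units in 570,000, so one unit is 380,000. Whole-blood lines (Zubin) take 380,000 each; half-blood lines (Oskar) take 190,000 each.
Zubin's share (380,000) passes entirely to Gemma.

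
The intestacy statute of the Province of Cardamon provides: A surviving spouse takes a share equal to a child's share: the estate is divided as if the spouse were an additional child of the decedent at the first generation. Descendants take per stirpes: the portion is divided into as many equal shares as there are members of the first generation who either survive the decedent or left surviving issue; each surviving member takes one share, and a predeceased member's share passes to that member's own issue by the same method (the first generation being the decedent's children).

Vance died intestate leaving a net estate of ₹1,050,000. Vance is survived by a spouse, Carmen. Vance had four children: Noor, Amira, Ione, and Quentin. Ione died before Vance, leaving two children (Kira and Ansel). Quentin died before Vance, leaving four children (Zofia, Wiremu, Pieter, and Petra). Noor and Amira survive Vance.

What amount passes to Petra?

The spouse counts as an additional share at the children's level, so there are 5 primary shares of ₹210,000. Carmen takes one such share (₹210,000).
The children's combined portion (₹840,000) is divided into 4 shares of ₹210,000: Noor and Amira each take ₹210,000; Ione's ₹210,000 share passes to Ione's issue; Quentin's ₹210,000 share passes to Quentin's issue.
Ione's share (₹210,000) is divided into 2 shares of ₹105,000: Kira and Ansel each take ₹105,000.
Quentin's share (₹210,000) is divided into 4 shares of ₹52,500: Zofia, Wiremu, Pieter, and Petra each take ₹52,500.

Petra receives ₹52,500.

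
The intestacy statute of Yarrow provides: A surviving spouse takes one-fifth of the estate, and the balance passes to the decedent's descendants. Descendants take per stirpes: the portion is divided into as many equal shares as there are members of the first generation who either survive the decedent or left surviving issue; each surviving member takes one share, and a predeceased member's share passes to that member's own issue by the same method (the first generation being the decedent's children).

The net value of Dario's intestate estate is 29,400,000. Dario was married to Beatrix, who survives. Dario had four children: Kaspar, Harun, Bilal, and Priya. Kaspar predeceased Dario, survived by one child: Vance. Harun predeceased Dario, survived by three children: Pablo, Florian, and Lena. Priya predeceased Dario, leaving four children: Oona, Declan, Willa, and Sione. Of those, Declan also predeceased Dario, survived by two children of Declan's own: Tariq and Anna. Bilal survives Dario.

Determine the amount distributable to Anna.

Anna receives 735,000.

Beatrix takes one-fifth of 29,400,000 = 5,880,000. The remaining 23,520,000 passes to the descendants.
The descendants' portion (23,520,000) is divided into 4 shares of 5,880,000: Bilal takes 5,880,000; Kaspar's 5,880,000 share passes to Kaspar's issue; Harun's 5,880,000 share passes to Harun's issue; Priya's 5,880,000 share passes to Priya's issue.
Kaspar's share (5,880,000) passes entirely to Vance.
Harun's share (5,880,000) is divided into 3 shares of 1,960,000: Pablo, Florian, and Lena each take 1,960,000.
Priya's share (5,880,000) is divided into 4 shares of 1,470,000: Oona, Willa, and Sione each take 1,470,000; Declan's 1,470,000 share passes to Declan's issue.
Declan's share (1,470,000) is divided into 2 shares of 735,000: Tariq and Anna each take 735,000.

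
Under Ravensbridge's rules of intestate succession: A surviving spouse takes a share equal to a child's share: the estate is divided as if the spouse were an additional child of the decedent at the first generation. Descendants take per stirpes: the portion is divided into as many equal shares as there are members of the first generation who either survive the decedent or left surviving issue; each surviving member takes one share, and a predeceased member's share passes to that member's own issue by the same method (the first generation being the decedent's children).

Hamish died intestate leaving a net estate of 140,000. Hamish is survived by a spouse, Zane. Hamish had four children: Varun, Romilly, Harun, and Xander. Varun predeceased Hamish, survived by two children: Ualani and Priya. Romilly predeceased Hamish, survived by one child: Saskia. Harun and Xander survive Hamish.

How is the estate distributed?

The spouse counts as an additional share at the children's level, so there are 5 primary shares of 28,000. Zane takes one such share (28,000).
The children's combined portion (112,000) is divided into 4 shares of 28,000: Harun and Xander each take 28,000; Varun's 28,000 share passes to Varun's issue; Romilly's 28,000 share passes to Romilly's issue.
Varun's share (28,000) is divided into 2 shares of 14,000: Ualani and Priya each take 14,000.
Romilly's share (28,000) passes entirely to Saskia.

Zane: 28,000; Ualani: 14,000; Priya: 14,000; Saskia: 28,000; Harun: 28,000; Xander: 28,000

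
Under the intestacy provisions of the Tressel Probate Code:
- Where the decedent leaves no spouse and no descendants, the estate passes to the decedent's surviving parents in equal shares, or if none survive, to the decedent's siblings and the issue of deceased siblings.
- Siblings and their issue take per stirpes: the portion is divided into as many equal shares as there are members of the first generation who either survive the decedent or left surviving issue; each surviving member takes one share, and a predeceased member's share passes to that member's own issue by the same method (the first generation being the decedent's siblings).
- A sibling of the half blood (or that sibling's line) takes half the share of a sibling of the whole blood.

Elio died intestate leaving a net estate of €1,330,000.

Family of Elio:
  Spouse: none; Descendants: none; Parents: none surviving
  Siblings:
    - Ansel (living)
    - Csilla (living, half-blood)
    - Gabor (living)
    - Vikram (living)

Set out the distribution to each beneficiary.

The entire €1,330,000 passes to the siblings and their issue.
Counting each half-blood sibling's line as half a unit, there are 7/2 units in €1,330,000, so one unit is €380,000. Whole-blood lines (Ansel, Gabor, and Vikram) take €380,000 each; half-blood lines (Csilla) take €190,000 each.

Ansel: €380,000; Csilla: €190,000; Gabor: €380,000; Vikram: €380,000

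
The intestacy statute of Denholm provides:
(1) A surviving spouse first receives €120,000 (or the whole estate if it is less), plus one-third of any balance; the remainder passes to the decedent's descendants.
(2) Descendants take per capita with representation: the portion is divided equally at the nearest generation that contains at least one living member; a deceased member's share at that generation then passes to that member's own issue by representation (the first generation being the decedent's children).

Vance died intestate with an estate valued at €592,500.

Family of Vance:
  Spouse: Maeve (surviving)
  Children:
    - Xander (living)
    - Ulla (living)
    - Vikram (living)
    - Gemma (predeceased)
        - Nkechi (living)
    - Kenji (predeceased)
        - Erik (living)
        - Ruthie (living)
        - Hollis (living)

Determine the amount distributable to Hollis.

Hollis receives €21,000.

Maeve first takes €120,000, leaving a balance of €472,500. Maeve then takes one-third of the balance (€157,500), for a total of €277,500. The remaining €315,000 passes to the descendants.
The descendants' portion (€315,000) is divided into 5 shares of €63,000: Xander, Ulla, and Vikram each take €63,000; Gemma's €63,000 share passes to Gemma's issue; Kenji's €63,000 share passes to Kenji's issue.
Gemma's share (€63,000) passes entirely to Nkechi.
Kenji's share (€63,000) is divided into 3 shares of €21,000: Erik, Ruthie, and Hollis each take €21,000.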